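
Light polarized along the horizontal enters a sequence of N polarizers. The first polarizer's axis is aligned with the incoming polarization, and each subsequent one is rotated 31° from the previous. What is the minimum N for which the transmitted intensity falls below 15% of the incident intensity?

N = 8

First polarizer is aligned with the polarization: full transmission.
Each further stage multiplies by cos²(31°) = 0.7347.
After N polarizers: T = 0.7347^(N−1). Require T < 0.15 ⇒ N−1 > ln(0.15)/ln(0.7347) = 6.15, so N−1 ≥ 7 and N = 8.
Check: N=8 gives T = 0.1156 < 0.15; N=7 gives T = 0.1573.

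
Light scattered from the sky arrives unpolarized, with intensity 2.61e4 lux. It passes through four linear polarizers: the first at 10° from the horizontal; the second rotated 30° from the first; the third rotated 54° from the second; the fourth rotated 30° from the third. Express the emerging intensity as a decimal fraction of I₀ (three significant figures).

I/I₀ ≈ 0.0972

Unpolarized light through the first polarizer → I₁ = 2.61e4 lux/2 = 1.305e+04 lux, polarized at 10°.
I₂ = I₁ · cos²(30°) = 1.305e+04 · 0.75 = 9788 lux.
I₃ = I₂ · cos²(54°) = 9788 · 0.3455 = 3381 lux.
I₄ = I₃ · cos²(30°) = 3381 · 0.75 = 2536 lux.
Transmitted fraction = 0.09717.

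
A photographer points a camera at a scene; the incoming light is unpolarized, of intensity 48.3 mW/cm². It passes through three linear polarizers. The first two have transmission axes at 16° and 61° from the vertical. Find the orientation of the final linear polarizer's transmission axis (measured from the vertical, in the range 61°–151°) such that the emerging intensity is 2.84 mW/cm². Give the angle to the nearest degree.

Unpolarized light through the first polarizer → I₁ = ½ I₀, now polarized at 16°.
I₂ = I₁ cos²(61° − 16°) = 0.5 I₀ · cos²(45°) = 0.25 I₀.
Target fraction: 2.84 / 48.3 mW/cm² = 0.0588 of I₀.
Need I₃/I₀ = 0.0588, so cos²(θ − 61°) = 0.0588 / 0.25 = 0.2352.
θ − 61° = arccos(√0.2352) = 61.0°, giving θ ≈ 61 + 61.0 = 122.0°.

θ ≈ 122°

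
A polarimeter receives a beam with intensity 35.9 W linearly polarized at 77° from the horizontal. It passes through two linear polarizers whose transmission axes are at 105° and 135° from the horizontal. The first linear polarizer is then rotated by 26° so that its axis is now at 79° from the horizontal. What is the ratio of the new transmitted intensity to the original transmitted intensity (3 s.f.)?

I_new/I_old ≈ 0.534

Before rotation:
By Malus's law, I₁ = I₀ cos²(105° − 77°) = I₀ cos²(28°) = 0.7796 I₀.
I₂ = I₁ cos²(135° − 105°) = 0.7796 I₀ · cos²(30°) = 0.5847 I₀.
After rotation:
I₁ = I₀ cos²(79° − 77°) = I₀ cos²(2°) = 0.9988 I₀.
I₂ = I₁ cos²(135° − 79°) = 0.9988 I₀ · cos²(56°) = 0.3123 I₀.
Ratio = 0.3123 / 0.5847 = 0.5341.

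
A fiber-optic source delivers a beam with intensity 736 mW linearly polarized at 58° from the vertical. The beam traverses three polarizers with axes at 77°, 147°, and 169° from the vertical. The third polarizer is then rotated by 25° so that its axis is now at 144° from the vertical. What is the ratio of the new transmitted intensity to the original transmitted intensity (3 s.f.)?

I_new/I_old ≈ 1.16

Before rotation:
By Malus's law, I₁ = I₀ cos²(77° − 58°) = I₀ cos²(19°) = 0.894 I₀.
I₂ = I₁ cos²(147° − 77°) = 0.894 I₀ · cos²(70°) = 0.1046 I₀.
I₃ = I₂ cos²(169° − 147°) = 0.1046 I₀ · cos²(22°) = 0.0899 I₀.
After rotation:
I₁ = I₀ cos²(77° − 58°) = I₀ cos²(19°) = 0.894 I₀.
I₂ = I₁ cos²(147° − 77°) = 0.894 I₀ · cos²(70°) = 0.1046 I₀.
I₃ = I₂ cos²(144° − 147°) = 0.1046 I₀ · cos²(3°) = 0.1043 I₀.
Ratio = 0.1043 / 0.0899 = 1.16.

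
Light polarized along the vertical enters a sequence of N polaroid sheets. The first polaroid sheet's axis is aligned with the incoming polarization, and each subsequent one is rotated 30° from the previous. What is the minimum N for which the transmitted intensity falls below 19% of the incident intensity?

N = 7

First polarizer is aligned with the polarization: full transmission.
Each further stage multiplies by cos²(30°) = 0.75.
After N polarizers: T = 0.75^(N−1). Require T < 0.19 ⇒ N−1 > ln(0.19)/ln(0.75) = 5.77, so N−1 ≥ 6 and N = 7.
Check: N=7 gives T = 0.178 < 0.19; N=6 gives T = 0.2373.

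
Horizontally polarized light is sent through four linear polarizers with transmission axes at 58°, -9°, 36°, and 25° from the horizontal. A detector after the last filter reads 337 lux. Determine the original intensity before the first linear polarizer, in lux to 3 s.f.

I₁ = I₀ cos²(58° − 0°) = I₀ cos²(58°) = 0.2808 I₀.
I₂ = I₁ cos²(-9° − 58°) = 0.2808 I₀ · cos²(67°) = 0.04287 I₀.
I₃ = I₂ cos²(36° + 9°) = 0.04287 I₀ · cos²(45°) = 0.02144 I₀.
I₄ = I₃ cos²(25° − 36°) = 0.02144 I₀ · cos²(11°) = 0.02066 I₀.
So 337 lux = 0.02066 I₀, giving I₀ = 337/0.02066 = 1.632e+04 lux.

I₀ ≈ 1.63e4 lux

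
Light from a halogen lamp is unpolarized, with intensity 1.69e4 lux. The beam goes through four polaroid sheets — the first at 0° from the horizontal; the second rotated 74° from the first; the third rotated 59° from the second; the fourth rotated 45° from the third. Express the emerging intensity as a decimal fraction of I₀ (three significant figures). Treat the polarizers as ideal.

I/I₀ ≈ 0.00504

Unpolarized light through the first polarizer → I₁ = 1.69e4 lux/2 = 8450 lux, polarized at 0°.
I₂ = I₁ · cos²(74°) = 8450 · 0.07598 = 642 lux.
I₃ = I₂ · cos²(59°) = 642 · 0.2653 = 170.3 lux.
I₄ = I₃ · cos²(45°) = 170.3 · 0.5 = 85.15 lux.
Transmitted fraction = 0.005038.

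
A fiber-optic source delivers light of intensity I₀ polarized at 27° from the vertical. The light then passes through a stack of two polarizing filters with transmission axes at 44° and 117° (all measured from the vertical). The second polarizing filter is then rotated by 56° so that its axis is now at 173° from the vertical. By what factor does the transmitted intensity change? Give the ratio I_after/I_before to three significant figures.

Before rotation:
By Malus's law, I₁ = I₀ cos²(44° − 27°) = I₀ cos²(17°) = 0.9145 I₀.
I₂ = I₁ cos²(117° − 44°) = 0.9145 I₀ · cos²(73°) = 0.07817 I₀.
After rotation:
I₁ = I₀ cos²(44° − 27°) = I₀ cos²(17°) = 0.9145 I₀.
Angle between axes 1 and 2: 51°. I₂ = 0.9145 I₀ · cos²(51°) = 0.3622 I₀.
Ratio = 0.3622 / 0.07817 = 4.633.

I_new/I_old ≈ 4.63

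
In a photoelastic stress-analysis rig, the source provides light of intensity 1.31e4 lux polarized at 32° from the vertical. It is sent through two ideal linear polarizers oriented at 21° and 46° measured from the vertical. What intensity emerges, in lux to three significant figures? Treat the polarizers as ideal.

I ≈ 1.04e4 lux

I₁ = 1.31e4 lux · cos²(11°) = 1.262e+04 lux.
I₂ = I₁ · cos²(25°) = 1.262e+04 · 0.8214 = 1.037e+04 lux.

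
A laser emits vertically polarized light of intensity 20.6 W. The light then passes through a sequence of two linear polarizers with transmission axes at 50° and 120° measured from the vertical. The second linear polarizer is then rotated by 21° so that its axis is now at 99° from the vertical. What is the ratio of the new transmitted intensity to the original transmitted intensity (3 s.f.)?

Before rotation:
I₁ = I₀ cos²(50° − 0°) = I₀ cos²(50°) = 0.4132 I₀.
I₂ = I₁ cos²(120° − 50°) = 0.4132 I₀ · cos²(70°) = 0.04833 I₀.
After rotation:
I₁ = I₀ cos²(50° − 0°) = I₀ cos²(50°) = 0.4132 I₀.
I₂ = I₁ cos²(99° − 50°) = 0.4132 I₀ · cos²(49°) = 0.1778 I₀.
Ratio = 0.1778 / 0.04833 = 3.679.

I_new/I_old ≈ 3.68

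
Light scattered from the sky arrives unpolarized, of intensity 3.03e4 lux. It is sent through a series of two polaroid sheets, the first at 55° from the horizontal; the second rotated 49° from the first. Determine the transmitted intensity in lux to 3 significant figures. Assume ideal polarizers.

Unpolarized light through the first polarizer → I₁ = 3.03e4 lux/2 = 1.515e+04 lux, polarized at 55°.
I₂ = I₁ · cos²(49°) = 1.515e+04 · 0.4304 = 6521 lux.

I ≈ 6520 lux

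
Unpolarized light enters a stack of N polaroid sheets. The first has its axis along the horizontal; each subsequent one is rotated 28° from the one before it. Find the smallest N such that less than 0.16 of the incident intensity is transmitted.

N = 6

First polarizer halves the unpolarized light: factor 1/2.
Each further stage multiplies by cos²(28°) = 0.7796.
After N polarizers: T = 0.5·0.7796^(N−1). Require T < 0.16 ⇒ N−1 > ln(0.16/0.5)/ln(0.7796) = 4.58, so N−1 ≥ 5 and N = 6.
Check: N=6 gives T = 0.144 < 0.16; N=5 gives T = 0.1847.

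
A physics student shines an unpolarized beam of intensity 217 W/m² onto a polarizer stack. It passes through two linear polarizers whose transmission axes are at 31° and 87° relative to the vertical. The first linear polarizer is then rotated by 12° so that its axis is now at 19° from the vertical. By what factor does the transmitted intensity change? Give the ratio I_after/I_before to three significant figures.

I_new/I_old ≈ 0.449

Before rotation:
Unpolarized light through the first polarizer → I₁ = ½ I₀, now polarized at 31°.
I₂ = I₁ cos²(87° − 31°) = 0.5 I₀ · cos²(56°) = 0.1563 I₀.
After rotation:
Unpolarized light through the first polarizer → I₁ = ½ I₀, now polarized at 19°.
I₂ = I₁ cos²(87° − 19°) = 0.5 I₀ · cos²(68°) = 0.07017 I₀.
Ratio = 0.07017 / 0.1563 = 0.4488.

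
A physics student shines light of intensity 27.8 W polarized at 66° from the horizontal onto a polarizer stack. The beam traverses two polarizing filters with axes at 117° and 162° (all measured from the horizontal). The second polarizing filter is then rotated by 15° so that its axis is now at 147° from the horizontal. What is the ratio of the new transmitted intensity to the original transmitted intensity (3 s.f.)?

I_new/I_old ≈ 1.50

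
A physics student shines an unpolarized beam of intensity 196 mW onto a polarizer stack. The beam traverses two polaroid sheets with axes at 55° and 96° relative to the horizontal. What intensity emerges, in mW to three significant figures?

Unpolarized light through the first polarizer → I₁ = 196 mW/2 = 98 mW, polarized at 55°.
I₂ = I₁ · cos²(41°) = 98 · 0.5696 = 55.82 mW.

I ≈ 55.8 mW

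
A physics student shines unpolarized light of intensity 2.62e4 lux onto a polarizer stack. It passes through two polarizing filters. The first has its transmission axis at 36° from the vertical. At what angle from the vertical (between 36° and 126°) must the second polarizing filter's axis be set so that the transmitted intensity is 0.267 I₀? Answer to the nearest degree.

θ ≈ 79°

Unpolarized light through the first polarizer → I₁ = ½ I₀, now polarized at 36°.
Need I₂/I₀ = 0.267, so cos²(θ − 36°) = 0.267 / 0.5 = 0.534.
θ − 36° = arccos(√0.534) = 43.1°, giving θ ≈ 36 + 43.1 = 79.1°.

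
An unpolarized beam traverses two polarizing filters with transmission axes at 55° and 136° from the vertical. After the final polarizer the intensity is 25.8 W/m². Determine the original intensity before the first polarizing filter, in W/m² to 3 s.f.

I₀ ≈ 2110 W/m²

Unpolarized light through the first polarizer → I₁ = ½ I₀, now polarized at 55°.
I₂ = I₁ cos²(136° − 55°) = 0.5 I₀ · cos²(81°) = 0.01224 I₀.
So 25.8 W/m² = 0.01224 I₀, giving I₀ = 25.8/0.01224 = 2109 W/m².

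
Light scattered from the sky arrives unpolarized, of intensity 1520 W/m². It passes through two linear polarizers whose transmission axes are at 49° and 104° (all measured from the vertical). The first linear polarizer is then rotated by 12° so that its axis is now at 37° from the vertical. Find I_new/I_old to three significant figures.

I_new/I_old ≈ 0.464

Before rotation:
Unpolarized light through the first polarizer → I₁ = ½ I₀, now polarized at 49°.
I₂ = I₁ cos²(104° − 49°) = 0.5 I₀ · cos²(55°) = 0.1645 I₀.
After rotation:
Unpolarized light through the first polarizer → I₁ = ½ I₀, now polarized at 37°.
I₂ = I₁ cos²(104° − 37°) = 0.5 I₀ · cos²(67°) = 0.07634 I₀.
Ratio = 0.07634 / 0.1645 = 0.4641.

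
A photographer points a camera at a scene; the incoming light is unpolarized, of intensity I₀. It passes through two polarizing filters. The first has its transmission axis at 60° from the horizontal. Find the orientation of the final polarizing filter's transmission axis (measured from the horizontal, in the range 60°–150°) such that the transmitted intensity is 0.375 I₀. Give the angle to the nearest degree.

θ ≈ 90°

Unpolarized light through the first polarizer → I₁ = ½ I₀, now polarized at 60°.
Need I₂/I₀ = 0.375, so cos²(θ − 60°) = 0.375 / 0.5 = 0.75.
θ − 60° = arccos(√0.75) = 30.0°, giving θ ≈ 60 + 30.0 = 90.0°.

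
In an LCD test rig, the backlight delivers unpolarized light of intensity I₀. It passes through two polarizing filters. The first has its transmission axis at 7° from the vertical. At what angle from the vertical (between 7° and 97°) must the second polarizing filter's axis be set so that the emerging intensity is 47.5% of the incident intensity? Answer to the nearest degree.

θ ≈ 20°

Unpolarized light through the first polarizer → I₁ = ½ I₀, now polarized at 7°.
Need I₂/I₀ = 0.475, so cos²(θ − 7°) = 0.475 / 0.5 = 0.95.
θ − 7° = arccos(√0.95) = 12.9°, giving θ ≈ 7 + 12.9 = 19.9°.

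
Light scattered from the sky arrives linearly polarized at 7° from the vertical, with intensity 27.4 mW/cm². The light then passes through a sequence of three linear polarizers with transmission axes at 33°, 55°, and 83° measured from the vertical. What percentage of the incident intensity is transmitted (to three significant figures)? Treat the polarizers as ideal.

I₁ = 27.4 mW/cm² · cos²(26°) = 22.13 mW/cm².
I₂ = I₁ · cos²(22°) = 22.13 · 0.8597 = 19.03 mW/cm².
I₃ = I₂ · cos²(28°) = 19.03 · 0.7796 = 14.83 mW/cm².
That is 54.14% of the incident intensity.

≈ 54.1%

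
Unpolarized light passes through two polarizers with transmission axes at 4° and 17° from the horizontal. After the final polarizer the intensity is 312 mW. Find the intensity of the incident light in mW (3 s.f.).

Unpolarized light through the first polarizer → I₁ = ½ I₀, now polarized at 4°.
I₂ = I₁ cos²(17° − 4°) = 0.5 I₀ · cos²(13°) = 0.4747 I₀.
So 312 mW = 0.4747 I₀, giving I₀ = 312/0.4747 = 657.3 mW.

I₀ ≈ 657 mW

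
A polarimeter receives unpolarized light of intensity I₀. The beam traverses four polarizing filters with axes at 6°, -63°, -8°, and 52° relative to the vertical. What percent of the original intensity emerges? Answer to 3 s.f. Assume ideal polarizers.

≈ 0.528%

Unpolarized light through the first polarizer → I₁ = ½ I₀, now polarized at 6°.
I₂ = I₁ cos²(-63° − 6°) = 0.5 I₀ · cos²(69°) = 0.06421 I₀.
I₃ = I₂ cos²(-8° + 63°) = 0.06421 I₀ · cos²(55°) = 0.02113 I₀.
I₄ = I₃ cos²(52° + 8°) = 0.02113 I₀ · cos²(60°) = 0.005281 I₀.
That is 0.5281% of the incident intensity.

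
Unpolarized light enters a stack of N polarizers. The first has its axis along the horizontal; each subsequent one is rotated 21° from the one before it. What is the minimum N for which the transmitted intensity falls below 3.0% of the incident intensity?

N = 22

First polarizer halves the unpolarized light: factor 1/2.
Each further stage multiplies by cos²(21°) = 0.8716.
After N polarizers: T = 0.5·0.8716^(N−1). Require T < 0.030 ⇒ N−1 > ln(0.030/0.5)/ln(0.8716) = 20.47, so N−1 ≥ 21 and N = 22.
Check: N=22 gives T = 0.02788 < 0.030; N=21 gives T = 0.03199.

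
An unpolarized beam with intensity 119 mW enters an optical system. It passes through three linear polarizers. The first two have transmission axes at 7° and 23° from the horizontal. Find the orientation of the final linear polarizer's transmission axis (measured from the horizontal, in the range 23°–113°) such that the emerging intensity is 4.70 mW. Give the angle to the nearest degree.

θ ≈ 96°

Unpolarized light through the first polarizer → I₁ = ½ I₀, now polarized at 7°.
I₂ = I₁ cos²(23° − 7°) = 0.5 I₀ · cos²(16°) = 0.462 I₀.
Target fraction: 4.70 / 119 mW = 0.0395 of I₀.
Need I₃/I₀ = 0.0395, so cos²(θ − 23°) = 0.0395 / 0.462 = 0.08549.
θ − 23° = arccos(√0.08549) = 73.0°, giving θ ≈ 23 + 73.0 = 96.0°.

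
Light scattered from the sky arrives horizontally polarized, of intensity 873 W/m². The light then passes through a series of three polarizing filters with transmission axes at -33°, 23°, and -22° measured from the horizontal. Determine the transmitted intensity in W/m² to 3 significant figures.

I ≈ 96.0 W/m²

I₁ = 873 W/m² · cos²(33°) = 614 W/m².
I₂ = I₁ · cos²(56°) = 614 · 0.3127 = 192 W/m².
I₃ = I₂ · cos²(45°) = 192 · 0.5 = 96 W/m².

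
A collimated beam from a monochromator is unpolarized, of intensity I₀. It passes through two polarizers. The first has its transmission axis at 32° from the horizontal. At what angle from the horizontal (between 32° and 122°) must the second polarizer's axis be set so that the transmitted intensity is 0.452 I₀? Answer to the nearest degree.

Unpolarized light through the first polarizer → I₁ = ½ I₀, now polarized at 32°.
Need I₂/I₀ = 0.452, so cos²(θ − 32°) = 0.452 / 0.5 = 0.904.
θ − 32° = arccos(√0.904) = 18.0°, giving θ ≈ 32 + 18.0 = 50.0°.

θ ≈ 50°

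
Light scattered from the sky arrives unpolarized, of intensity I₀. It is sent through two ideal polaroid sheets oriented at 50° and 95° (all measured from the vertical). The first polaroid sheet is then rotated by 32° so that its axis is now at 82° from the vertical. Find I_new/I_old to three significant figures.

I_new/I_old ≈ 1.90

Before rotation:
Unpolarized light through the first polarizer → I₁ = ½ I₀, now polarized at 50°.
I₂ = I₁ cos²(95° − 50°) = 0.5 I₀ · cos²(45°) = 0.25 I₀.
After rotation:
Unpolarized light through the first polarizer → I₁ = ½ I₀, now polarized at 82°.
I₂ = I₁ cos²(95° − 82°) = 0.5 I₀ · cos²(13°) = 0.4747 I₀.
Ratio = 0.4747 / 0.25 = 1.899.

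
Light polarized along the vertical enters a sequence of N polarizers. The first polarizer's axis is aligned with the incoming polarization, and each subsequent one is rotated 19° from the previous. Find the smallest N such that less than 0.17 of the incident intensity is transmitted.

First polarizer is aligned with the polarization: full transmission.
Each further stage multiplies by cos²(19°) = 0.894.
After N polarizers: T = 0.894^(N−1). Require T < 0.17 ⇒ N−1 > ln(0.17)/ln(0.894) = 15.81, so N−1 ≥ 16 and N = 17.
Check: N=17 gives T = 0.1665 < 0.17; N=16 gives T = 0.1863.

N = 17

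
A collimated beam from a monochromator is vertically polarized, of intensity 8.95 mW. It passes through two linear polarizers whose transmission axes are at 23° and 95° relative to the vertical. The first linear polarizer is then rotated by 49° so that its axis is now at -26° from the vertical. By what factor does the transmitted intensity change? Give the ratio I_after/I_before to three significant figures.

I_new/I_old ≈ 2.65

Before rotation:
I₁ = I₀ cos²(23° − 0°) = I₀ cos²(23°) = 0.8473 I₀.
I₂ = I₁ cos²(95° − 23°) = 0.8473 I₀ · cos²(72°) = 0.08091 I₀.
After rotation:
I₁ = I₀ cos²(-26° − 0°) = I₀ cos²(26°) = 0.8078 I₀.
Angle between axes 1 and 2: 59°. I₂ = 0.8078 I₀ · cos²(59°) = 0.2143 I₀.
Ratio = 0.2143 / 0.08091 = 2.648.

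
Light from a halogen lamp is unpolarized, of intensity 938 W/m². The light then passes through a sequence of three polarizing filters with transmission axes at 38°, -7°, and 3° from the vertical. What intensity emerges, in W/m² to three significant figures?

Unpolarized light through the first polarizer → I₁ = 938 W/m²/2 = 469 W/m², polarized at 38°.
I₂ = I₁ · cos²(45°) = 469 · 0.5 = 234.5 W/m².
I₃ = I₂ · cos²(10°) = 234.5 · 0.9698 = 227.4 W/m².

I ≈ 227 W/m²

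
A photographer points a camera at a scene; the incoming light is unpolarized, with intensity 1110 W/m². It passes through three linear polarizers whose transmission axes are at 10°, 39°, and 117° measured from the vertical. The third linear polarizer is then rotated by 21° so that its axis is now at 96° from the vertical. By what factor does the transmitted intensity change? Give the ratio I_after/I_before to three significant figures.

I_new/I_old ≈ 6.86

Before rotation:
Unpolarized light through the first polarizer → I₁ = ½ I₀, now polarized at 10°.
I₂ = I₁ cos²(39° − 10°) = 0.5 I₀ · cos²(29°) = 0.3825 I₀.
I₃ = I₂ cos²(117° − 39°) = 0.3825 I₀ · cos²(78°) = 0.01653 I₀.
After rotation:
Unpolarized light through the first polarizer → I₁ = ½ I₀, now polarized at 10°.
I₂ = I₁ cos²(39° − 10°) = 0.5 I₀ · cos²(29°) = 0.3825 I₀.
I₃ = I₂ cos²(96° − 39°) = 0.3825 I₀ · cos²(57°) = 0.1135 I₀.
Ratio = 0.1135 / 0.01653 = 6.862.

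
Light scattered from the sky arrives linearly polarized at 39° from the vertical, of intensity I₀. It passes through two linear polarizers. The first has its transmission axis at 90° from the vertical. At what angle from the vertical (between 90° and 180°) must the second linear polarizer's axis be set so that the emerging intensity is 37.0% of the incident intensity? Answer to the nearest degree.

θ ≈ 105°

I₁ = I₀ cos²(90° − 39°) = I₀ cos²(51°) = 0.396 I₀.
Need I₂/I₀ = 0.37, so cos²(θ − 90°) = 0.37 / 0.396 = 0.9342.
θ − 90° = arccos(√0.9342) = 14.9°, giving θ ≈ 90 + 14.9 = 104.9°.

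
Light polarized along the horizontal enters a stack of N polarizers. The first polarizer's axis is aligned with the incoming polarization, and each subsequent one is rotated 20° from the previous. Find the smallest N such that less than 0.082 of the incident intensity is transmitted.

N = 22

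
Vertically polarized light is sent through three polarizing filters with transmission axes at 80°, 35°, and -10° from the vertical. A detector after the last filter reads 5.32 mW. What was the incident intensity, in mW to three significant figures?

By Malus's law, I₁ = I₀ cos²(80° − 0°) = I₀ cos²(80°) = 0.03015 I₀.
I₂ = I₁ cos²(35° − 80°) = 0.03015 I₀ · cos²(45°) = 0.01508 I₀.
I₃ = I₂ cos²(-10° − 35°) = 0.01508 I₀ · cos²(45°) = 0.007538 I₀.
So 5.32 mW = 0.007538 I₀, giving I₀ = 5.32/0.007538 = 705.7 mW.

I₀ ≈ 706 mW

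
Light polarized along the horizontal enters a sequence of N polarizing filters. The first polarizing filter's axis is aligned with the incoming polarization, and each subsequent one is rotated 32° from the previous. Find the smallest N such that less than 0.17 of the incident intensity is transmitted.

First polarizer is aligned with the polarization: full transmission.
Each further stage multiplies by cos²(32°) = 0.7192.
After N polarizers: T = 0.7192^(N−1). Require T < 0.17 ⇒ N−1 > ln(0.17)/ln(0.7192) = 5.38, so N−1 ≥ 6 and N = 7.
Check: N=7 gives T = 0.1384 < 0.17; N=6 gives T = 0.1924.

N = 7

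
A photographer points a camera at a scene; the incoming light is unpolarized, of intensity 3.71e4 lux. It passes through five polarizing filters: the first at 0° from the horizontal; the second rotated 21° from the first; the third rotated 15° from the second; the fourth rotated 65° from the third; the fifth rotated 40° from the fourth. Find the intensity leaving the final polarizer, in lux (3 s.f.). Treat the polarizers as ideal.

Unpolarized light through the first polarizer → I₁ = 3.71e4 lux/2 = 1.855e+04 lux, polarized at 0°.
I₂ = I₁ · cos²(21°) = 1.855e+04 · 0.8716 = 1.617e+04 lux.
I₃ = I₂ · cos²(15°) = 1.617e+04 · 0.933 = 1.508e+04 lux.
I₄ = I₃ · cos²(65°) = 1.508e+04 · 0.1786 = 2694 lux.
I₅ = I₄ · cos²(40°) = 2694 · 0.5868 = 1581 lux.

I ≈ 1580 lux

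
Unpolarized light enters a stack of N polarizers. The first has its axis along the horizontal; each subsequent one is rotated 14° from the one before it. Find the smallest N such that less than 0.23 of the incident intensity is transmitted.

N = 14

First polarizer halves the unpolarized light: factor 1/2.
Each further stage multiplies by cos²(14°) = 0.9415.
After N polarizers: T = 0.5·0.9415^(N−1). Require T < 0.23 ⇒ N−1 > ln(0.23/0.5)/ln(0.9415) = 12.88, so N−1 ≥ 13 and N = 14.
Check: N=14 gives T = 0.2283 < 0.23; N=13 gives T = 0.2425.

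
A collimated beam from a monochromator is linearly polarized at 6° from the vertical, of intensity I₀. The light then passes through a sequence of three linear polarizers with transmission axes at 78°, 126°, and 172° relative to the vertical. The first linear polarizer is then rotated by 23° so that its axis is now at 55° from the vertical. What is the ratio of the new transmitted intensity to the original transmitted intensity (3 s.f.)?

I_new/I_old ≈ 1.07

Before rotation:
I₁ = I₀ cos²(78° − 6°) = I₀ cos²(72°) = 0.09549 I₀.
I₂ = I₁ cos²(126° − 78°) = 0.09549 I₀ · cos²(48°) = 0.04275 I₀.
I₃ = I₂ cos²(172° − 126°) = 0.04275 I₀ · cos²(46°) = 0.02063 I₀.
After rotation:
I₁ = I₀ cos²(55° − 6°) = I₀ cos²(49°) = 0.4304 I₀.
I₂ = I₁ cos²(126° − 55°) = 0.4304 I₀ · cos²(71°) = 0.04562 I₀.
I₃ = I₂ cos²(172° − 126°) = 0.04562 I₀ · cos²(46°) = 0.02201 I₀.
Ratio = 0.02201 / 0.02063 = 1.067.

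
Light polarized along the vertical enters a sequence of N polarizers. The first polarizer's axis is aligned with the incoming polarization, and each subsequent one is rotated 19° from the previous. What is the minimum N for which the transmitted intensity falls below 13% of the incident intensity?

First polarizer is aligned with the polarization: full transmission.
Each further stage multiplies by cos²(19°) = 0.894.
After N polarizers: T = 0.894^(N−1). Require T < 0.13 ⇒ N−1 > ln(0.13)/ln(0.894) = 18.21, so N−1 ≥ 19 and N = 20.
Check: N=20 gives T = 0.119 < 0.13; N=19 gives T = 0.1331.

N = 20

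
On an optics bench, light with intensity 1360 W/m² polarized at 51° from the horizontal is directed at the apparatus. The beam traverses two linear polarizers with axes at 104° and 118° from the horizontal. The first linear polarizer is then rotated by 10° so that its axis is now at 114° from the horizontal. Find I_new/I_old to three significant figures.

Before rotation:
I₁ = I₀ cos²(104° − 51°) = I₀ cos²(53°) = 0.3622 I₀.
I₂ = I₁ cos²(118° − 104°) = 0.3622 I₀ · cos²(14°) = 0.341 I₀.
After rotation:
I₁ = I₀ cos²(114° − 51°) = I₀ cos²(63°) = 0.2061 I₀.
I₂ = I₁ cos²(118° − 114°) = 0.2061 I₀ · cos²(4°) = 0.2051 I₀.
Ratio = 0.2051 / 0.341 = 0.6015.

I_new/I_old ≈ 0.602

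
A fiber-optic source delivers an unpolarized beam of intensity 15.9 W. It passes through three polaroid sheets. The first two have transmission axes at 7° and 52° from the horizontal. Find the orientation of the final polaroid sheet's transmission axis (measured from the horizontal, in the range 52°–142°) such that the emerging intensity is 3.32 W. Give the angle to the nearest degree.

θ ≈ 76°

Unpolarized light through the first polarizer → I₁ = ½ I₀, now polarized at 7°.
I₂ = I₁ cos²(52° − 7°) = 0.5 I₀ · cos²(45°) = 0.25 I₀.
Target fraction: 3.32 / 15.9 W = 0.2088 of I₀.
Need I₃/I₀ = 0.2088, so cos²(θ − 52°) = 0.2088 / 0.25 = 0.8352.
θ − 52° = arccos(√0.8352) = 23.9°, giving θ ≈ 52 + 23.9 = 75.9°.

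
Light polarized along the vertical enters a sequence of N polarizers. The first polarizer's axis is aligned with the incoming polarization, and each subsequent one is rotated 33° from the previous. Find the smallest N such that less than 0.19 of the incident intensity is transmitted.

N = 6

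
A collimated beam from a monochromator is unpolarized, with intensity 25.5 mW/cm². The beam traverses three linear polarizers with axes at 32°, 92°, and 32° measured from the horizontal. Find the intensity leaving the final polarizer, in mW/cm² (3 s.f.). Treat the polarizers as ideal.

Unpolarized light through the first polarizer → I₁ = 25.5 mW/cm²/2 = 12.75 mW/cm², polarized at 32°.
I₂ = I₁ · cos²(60°) = 12.75 · 0.25 = 3.188 mW/cm².
I₃ = I₂ · cos²(60°) = 3.188 · 0.25 = 0.7969 mW/cm².

I ≈ 0.797 mW/cm²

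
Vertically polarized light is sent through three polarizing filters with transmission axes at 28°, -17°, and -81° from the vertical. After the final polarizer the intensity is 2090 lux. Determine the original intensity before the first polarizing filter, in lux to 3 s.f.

I₀ ≈ 2.79e4 lux

I₁ = I₀ cos²(28° − 0°) = I₀ cos²(28°) = 0.7796 I₀.
I₂ = I₁ cos²(-17° − 28°) = 0.7796 I₀ · cos²(45°) = 0.3898 I₀.
I₃ = I₂ cos²(-81° + 17°) = 0.3898 I₀ · cos²(64°) = 0.07491 I₀.
So 2090 lux = 0.07491 I₀, giving I₀ = 2090/0.07491 = 2.79e+04 lux.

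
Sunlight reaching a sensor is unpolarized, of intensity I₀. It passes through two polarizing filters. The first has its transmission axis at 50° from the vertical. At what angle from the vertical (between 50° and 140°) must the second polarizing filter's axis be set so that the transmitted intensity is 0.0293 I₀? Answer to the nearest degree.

θ ≈ 126°

Unpolarized light through the first polarizer → I₁ = ½ I₀, now polarized at 50°.
Need I₂/I₀ = 0.0293, so cos²(θ − 50°) = 0.0293 / 0.5 = 0.0586.
θ − 50° = arccos(√0.0586) = 76.0°, giving θ ≈ 50 + 76.0 = 126.0°.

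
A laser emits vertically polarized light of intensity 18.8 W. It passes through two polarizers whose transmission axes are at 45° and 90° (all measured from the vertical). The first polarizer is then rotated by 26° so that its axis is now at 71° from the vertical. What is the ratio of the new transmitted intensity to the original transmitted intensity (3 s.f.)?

I_new/I_old ≈ 0.379

Before rotation:
By Malus's law, I₁ = I₀ cos²(45° − 0°) = I₀ cos²(45°) = 0.5 I₀.
I₂ = I₁ cos²(90° − 45°) = 0.5 I₀ · cos²(45°) = 0.25 I₀.
After rotation:
I₁ = I₀ cos²(71° − 0°) = I₀ cos²(71°) = 0.106 I₀.
I₂ = I₁ cos²(90° − 71°) = 0.106 I₀ · cos²(19°) = 0.09476 I₀.
Ratio = 0.09476 / 0.25 = 0.379.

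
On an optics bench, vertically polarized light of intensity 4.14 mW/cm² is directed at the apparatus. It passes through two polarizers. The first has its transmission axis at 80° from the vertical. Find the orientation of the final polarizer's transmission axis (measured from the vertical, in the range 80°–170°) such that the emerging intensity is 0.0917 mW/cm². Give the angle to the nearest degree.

I₁ = I₀ cos²(80° − 0°) = I₀ cos²(80°) = 0.03015 I₀.
Target fraction: 0.0917 / 4.14 mW/cm² = 0.02215 of I₀.
Need I₂/I₀ = 0.02215, so cos²(θ − 80°) = 0.02215 / 0.03015 = 0.7346.
θ − 80° = arccos(√0.7346) = 31.0°, giving θ ≈ 80 + 31.0 = 111.0°.

θ ≈ 111°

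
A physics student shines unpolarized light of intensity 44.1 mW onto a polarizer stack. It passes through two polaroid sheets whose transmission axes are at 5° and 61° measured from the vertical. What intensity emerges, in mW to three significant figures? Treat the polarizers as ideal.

I ≈ 6.89 mW

Unpolarized light through the first polarizer → I₁ = 44.1 mW/2 = 22.05 mW, polarized at 5°.
I₂ = I₁ · cos²(56°) = 22.05 · 0.3127 = 6.895 mW.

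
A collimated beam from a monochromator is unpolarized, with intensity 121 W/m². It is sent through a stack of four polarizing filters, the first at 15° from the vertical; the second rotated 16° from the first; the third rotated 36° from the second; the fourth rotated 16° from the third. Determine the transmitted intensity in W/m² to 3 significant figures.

I ≈ 33.8 W/m²

Unpolarized light through the first polarizer → I₁ = 121 W/m²/2 = 60.5 W/m², polarized at 15°.
I₂ = I₁ · cos²(16°) = 60.5 · 0.924 = 55.9 W/m².
I₃ = I₂ · cos²(36°) = 55.9 · 0.6545 = 36.59 W/m².
I₄ = I₃ · cos²(16°) = 36.59 · 0.924 = 33.81 W/m².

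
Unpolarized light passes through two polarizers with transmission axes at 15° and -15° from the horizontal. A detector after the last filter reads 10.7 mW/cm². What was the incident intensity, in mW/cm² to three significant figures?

Unpolarized light through the first polarizer → I₁ = ½ I₀, now polarized at 15°.
I₂ = I₁ cos²(-15° − 15°) = 0.5 I₀ · cos²(30°) = 0.375 I₀.
So 10.7 mW/cm² = 0.375 I₀, giving I₀ = 10.7/0.375 = 28.53 mW/cm².

I₀ ≈ 28.5 mW/cm²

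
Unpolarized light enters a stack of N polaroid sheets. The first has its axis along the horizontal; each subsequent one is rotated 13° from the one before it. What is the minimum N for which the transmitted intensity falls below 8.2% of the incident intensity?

First polarizer halves the unpolarized light: factor 1/2.
Each further stage multiplies by cos²(13°) = 0.9494.
After N polarizers: T = 0.5·0.9494^(N−1). Require T < 0.082 ⇒ N−1 > ln(0.082/0.5)/ln(0.9494) = 34.82, so N−1 ≥ 35 and N = 36.
Check: N=36 gives T = 0.08122 < 0.082; N=35 gives T = 0.08555.

N = 36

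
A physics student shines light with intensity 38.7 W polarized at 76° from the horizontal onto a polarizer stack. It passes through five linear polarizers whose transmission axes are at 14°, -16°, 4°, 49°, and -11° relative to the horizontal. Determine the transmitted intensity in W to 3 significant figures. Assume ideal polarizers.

I₁ = 38.7 W · cos²(62°) = 8.53 W.
I₂ = I₁ · cos²(30°) = 8.53 · 0.75 = 6.397 W.
I₃ = I₂ · cos²(20°) = 6.397 · 0.883 = 5.649 W.
I₄ = I₃ · cos²(45°) = 5.649 · 0.5 = 2.824 W.
I₅ = I₄ · cos²(60°) = 2.824 · 0.25 = 0.7061 W.

I ≈ 0.706 W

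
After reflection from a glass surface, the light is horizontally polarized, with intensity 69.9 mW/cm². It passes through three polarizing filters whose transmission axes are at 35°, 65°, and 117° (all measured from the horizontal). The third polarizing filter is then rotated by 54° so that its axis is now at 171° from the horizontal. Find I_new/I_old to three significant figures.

Before rotation:
By Malus's law, I₁ = I₀ cos²(35° − 0°) = I₀ cos²(35°) = 0.671 I₀.
I₂ = I₁ cos²(65° − 35°) = 0.671 I₀ · cos²(30°) = 0.5033 I₀.
I₃ = I₂ cos²(117° − 65°) = 0.5033 I₀ · cos²(52°) = 0.1908 I₀.
After rotation:
I₁ = I₀ cos²(35° − 0°) = I₀ cos²(35°) = 0.671 I₀.
I₂ = I₁ cos²(65° − 35°) = 0.671 I₀ · cos²(30°) = 0.5033 I₀.
Angle between axes 2 and 3: 74°. I₃ = 0.5033 I₀ · cos²(74°) = 0.03824 I₀.
Ratio = 0.03824 / 0.1908 = 0.2004.

I_new/I_old ≈ 0.200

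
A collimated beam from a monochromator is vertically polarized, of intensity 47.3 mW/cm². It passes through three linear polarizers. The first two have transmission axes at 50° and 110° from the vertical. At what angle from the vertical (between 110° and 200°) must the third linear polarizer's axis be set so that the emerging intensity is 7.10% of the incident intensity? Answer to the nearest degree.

I₁ = I₀ cos²(50° − 0°) = I₀ cos²(50°) = 0.4132 I₀.
I₂ = I₁ cos²(110° − 50°) = 0.4132 I₀ · cos²(60°) = 0.1033 I₀.
Need I₃/I₀ = 0.071, so cos²(θ − 110°) = 0.071 / 0.1033 = 0.6874.
θ − 110° = arccos(√0.6874) = 34.0°, giving θ ≈ 110 + 34.0 = 144.0°.

θ ≈ 144°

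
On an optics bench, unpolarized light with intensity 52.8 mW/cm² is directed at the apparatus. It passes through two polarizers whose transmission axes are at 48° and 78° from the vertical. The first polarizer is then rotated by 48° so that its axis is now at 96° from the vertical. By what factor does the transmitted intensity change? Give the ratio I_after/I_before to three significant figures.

I_new/I_old ≈ 1.21

Before rotation:
Unpolarized light through the first polarizer → I₁ = ½ I₀, now polarized at 48°.
I₂ = I₁ cos²(78° − 48°) = 0.5 I₀ · cos²(30°) = 0.375 I₀.
After rotation:
Unpolarized light through the first polarizer → I₁ = ½ I₀, now polarized at 96°.
I₂ = I₁ cos²(78° − 96°) = 0.5 I₀ · cos²(18°) = 0.4523 I₀.
Ratio = 0.4523 / 0.375 = 1.206.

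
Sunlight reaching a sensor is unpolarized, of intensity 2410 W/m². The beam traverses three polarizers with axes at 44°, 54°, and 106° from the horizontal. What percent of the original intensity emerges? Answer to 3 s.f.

Unpolarized light through the first polarizer → I₁ = 2410 W/m²/2 = 1205 W/m², polarized at 44°.
I₂ = I₁ · cos²(10°) = 1205 · 0.9698 = 1169 W/m².
I₃ = I₂ · cos²(52°) = 1169 · 0.379 = 443 W/m².
That is 18.38% of the incident intensity.

≈ 18.4%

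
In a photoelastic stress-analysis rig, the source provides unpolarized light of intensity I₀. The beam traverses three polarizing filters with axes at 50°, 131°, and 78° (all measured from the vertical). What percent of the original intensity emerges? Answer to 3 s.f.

Unpolarized light through the first polarizer → I₁ = ½ I₀, now polarized at 50°.
I₂ = I₁ cos²(131° − 50°) = 0.5 I₀ · cos²(81°) = 0.01224 I₀.
I₃ = I₂ cos²(78° − 131°) = 0.01224 I₀ · cos²(53°) = 0.004432 I₀.
That is 0.4432% of the incident intensity.

≈ 0.443%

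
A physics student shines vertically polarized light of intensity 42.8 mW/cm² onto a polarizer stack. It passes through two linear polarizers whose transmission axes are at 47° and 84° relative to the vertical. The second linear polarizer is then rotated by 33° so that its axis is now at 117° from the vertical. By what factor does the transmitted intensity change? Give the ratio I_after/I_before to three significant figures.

I_new/I_old ≈ 0.183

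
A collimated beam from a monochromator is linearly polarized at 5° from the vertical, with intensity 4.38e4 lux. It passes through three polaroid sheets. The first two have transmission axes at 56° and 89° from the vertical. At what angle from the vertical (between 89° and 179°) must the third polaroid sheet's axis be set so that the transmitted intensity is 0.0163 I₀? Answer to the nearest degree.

By Malus's law, I₁ = I₀ cos²(56° − 5°) = I₀ cos²(51°) = 0.396 I₀.
I₂ = I₁ cos²(89° − 56°) = 0.396 I₀ · cos²(33°) = 0.2786 I₀.
Need I₃/I₀ = 0.0163, so cos²(θ − 89°) = 0.0163 / 0.2786 = 0.05851.
θ − 89° = arccos(√0.05851) = 76.0°, giving θ ≈ 89 + 76.0 = 165.0°.

θ ≈ 165°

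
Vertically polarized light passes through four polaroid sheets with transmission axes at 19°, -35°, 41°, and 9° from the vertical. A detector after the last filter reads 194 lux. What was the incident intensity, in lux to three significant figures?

I₀ ≈ 1.49e4 lux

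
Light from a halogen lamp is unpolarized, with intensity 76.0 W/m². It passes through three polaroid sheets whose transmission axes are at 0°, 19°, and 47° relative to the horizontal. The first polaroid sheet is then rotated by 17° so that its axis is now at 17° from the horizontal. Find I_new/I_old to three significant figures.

I_new/I_old ≈ 1.12

Before rotation:
Unpolarized light through the first polarizer → I₁ = ½ I₀, now polarized at 0°.
I₂ = I₁ cos²(19° − 0°) = 0.5 I₀ · cos²(19°) = 0.447 I₀.
I₃ = I₂ cos²(47° − 19°) = 0.447 I₀ · cos²(28°) = 0.3485 I₀.
After rotation:
Unpolarized light through the first polarizer → I₁ = ½ I₀, now polarized at 17°.
I₂ = I₁ cos²(19° − 17°) = 0.5 I₀ · cos²(2°) = 0.4994 I₀.
I₃ = I₂ cos²(47° − 19°) = 0.4994 I₀ · cos²(28°) = 0.3893 I₀.
Ratio = 0.3893 / 0.3485 = 1.117.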